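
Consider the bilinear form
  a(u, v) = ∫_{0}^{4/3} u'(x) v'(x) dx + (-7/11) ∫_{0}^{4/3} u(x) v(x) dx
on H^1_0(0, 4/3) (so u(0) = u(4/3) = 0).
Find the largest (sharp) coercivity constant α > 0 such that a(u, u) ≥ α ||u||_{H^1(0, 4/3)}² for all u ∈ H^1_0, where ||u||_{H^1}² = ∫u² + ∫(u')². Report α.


α = (-112 + 99*π^2)/(11*(16 + 9*π^2))

Coercivity of a(·,·) on H^1_0(0, 4/3) means a(u, u) ≥ α ||u||_{H^1}² for every u ∈ H^1_0.
The interval has length L = 4/3, and Poincaré/coercivity depend only on L. Here a(u, u) = ∫(u')² + (-7/11)·∫u².
Here c = -7/11 < 0 with |c| < (π/L)² = 9*π^2/16, so coercivity still holds. The condition a(u,u) ≥ α||u||_{H^1}² reads (1−α)∫(u')² ≥ (α−c)∫u². Any admissible α is ≤ 1 (rapidly oscillating u have ∫u²/∫(u')² → 0), and α = 1 would force 0 ≥ (1−c)∫u², impossible since c < 1; so 1−α > 0. By the sharp Poincaré inequality on H^1_0 of an interval of length L, ∫(u')² ≥ (π/L)²∫u² with equality for the first sine mode sin(π(x−x₀)/L) (x₀ the left endpoint), so the inequality holds for all u iff (1−α)(π/L)² ≥ α − c, i.e. α ≤ ((π/L)² + c)/((π/L)² + 1) = (1 + c(L/π)²)/(1 + (L/π)²). (Direct route, valid since c ≤ 0: Poincaré gives c∫u² ≥ c(L/π)²∫(u')², so a(u,u) ≥ (1 + c(L/π)²)∫(u')², while ||u||_{H^1}² ≤ (1 + (L/π)²)∫(u')²; dividing yields the same α.) With (π/L)² = 9*π^2/16 and c = -7/11, the largest admissible constant is α = ((π/L)² + c)/((π/L)² + 1).
Simplifying, α = (-112 + 99*π^2)/(11*(16 + 9*π^2)).


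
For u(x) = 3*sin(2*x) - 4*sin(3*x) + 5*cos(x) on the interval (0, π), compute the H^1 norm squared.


||u||_{H^1(0,π)}^2 = 80 + 255*π/2

u'(x) = -5*sin(x) + 6*cos(2*x) - 12*cos(3*x).
Expand u² and (u')² and integrate term by term on (0, π), using: for integers n ≥ 1, ∫_0^π sin²(nx) dx = ∫_0^π cos²(nx) dx = π/2; for n ≠ n', ∫_0^π sin(nx)sin(n'x) dx = ∫_0^π cos(nx)cos(n'x) dx = 0; and by product-to-sum, ∫_0^π sin(nx)cos(n'x) dx = ½∫_0^π [sin((n+n')x) + sin((n−n')x)] dx, which is 0 when n+n' is even and 2n/(n²−n'²) when n+n' is odd (it need not vanish on (0, π)).
  u² squared terms: (-4)²·∫sin(3x)² dx = 16·π/2 = 8*π;  (3)²·∫sin(2x)² dx = 9·π/2 = 9*π/2;  (5)²·∫cos(x)² dx = 25·π/2 = 25*π/2.
  u² cross terms: 2·(-4)·(3)·∫sin(3x)·sin(2x) dx = -24·(0) = 0;  2·(-4)·(5)·∫sin(3x)·cos(x) dx = -40·(0) = 0;  2·(3)·(5)·∫sin(2x)·cos(x) dx = 30·(4/3) = 40.
  So ∫_0^π u² dx = 8*π + 9*π/2 + 25*π/2 + 0 + 0 + 40 = 40 + 25*π.
  (u')² squared terms: (-12)²·∫cos(3x)² dx = 144·π/2 = 72*π;  (-5)²·∫sin(x)² dx = 25·π/2 = 25*π/2;  (6)²·∫cos(2x)² dx = 36·π/2 = 18*π.
  (u')² cross terms: 2·(-12)·(-5)·∫cos(3x)·sin(x) dx = 120·(0) = 0;  2·(-12)·(6)·∫cos(3x)·cos(2x) dx = -144·(0) = 0;  2·(-5)·(6)·∫sin(x)·cos(2x) dx = -60·(-2/3) = 40.
  So ∫_0^π (u')² dx = 72*π + 25*π/2 + 18*π + 0 + 0 + 40 = 40 + 205*π/2.
||u||_{H^1}^2 = (40 + 25*π) + (40 + 205*π/2) = 80 + 255*π/2.


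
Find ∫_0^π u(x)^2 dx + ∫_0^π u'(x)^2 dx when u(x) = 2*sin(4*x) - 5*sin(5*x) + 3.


||u||_{H^1(0,π)}^2 = -12 + 368*π

u'(x) = 8*cos(4*x) - 25*cos(5*x).
Expand u² and (u')² and integrate term by term on (0, π), using: for integers n ≥ 1, ∫_0^π sin²(nx) dx = ∫_0^π cos²(nx) dx = π/2; for n ≠ n', ∫_0^π sin(nx)sin(n'x) dx = ∫_0^π cos(nx)cos(n'x) dx = 0; and by product-to-sum, ∫_0^π sin(nx)cos(n'x) dx = ½∫_0^π [sin((n+n')x) + sin((n−n')x)] dx, which is 0 when n+n' is even and 2n/(n²−n'²) when n+n' is odd (it need not vanish on (0, π)). For the constant mode: ∫_0^π 1 dx = π, ∫_0^π cos(nx) dx = 0, ∫_0^π sin(nx) dx = (1−(−1)^n)/n.
  u² squared terms: (3)²·∫1 dx = 9·π = 9*π;  (-5)²·∫sin(5x)² dx = 25·π/2 = 25*π/2;  (2)²·∫sin(4x)² dx = 4·π/2 = 2*π.
  u² cross terms: 2·(3)·(-5)·∫1·sin(5x) dx = -30·(2/5) = -12;  2·(3)·(2)·∫1·sin(4x) dx = 12·(0) = 0;  2·(-5)·(2)·∫sin(5x)·sin(4x) dx = -20·(0) = 0.
  So ∫_0^π u² dx = 9*π + 25*π/2 + 2*π − 12 + 0 + 0 = -12 + 47*π/2.
  (u')² squared terms: (-25)²·∫cos(5x)² dx = 625·π/2 = 625*π/2;  (8)²·∫cos(4x)² dx = 64·π/2 = 32*π.
  (u')² cross terms: 2·(-25)·(8)·∫cos(5x)·cos(4x) dx = -400·(0) = 0.
  So ∫_0^π (u')² dx = 625*π/2 + 32*π + 0 = 689*π/2.
||u||_{H^1}^2 = (-12 + 47*π/2) + (689*π/2) = -12 + 368*π.


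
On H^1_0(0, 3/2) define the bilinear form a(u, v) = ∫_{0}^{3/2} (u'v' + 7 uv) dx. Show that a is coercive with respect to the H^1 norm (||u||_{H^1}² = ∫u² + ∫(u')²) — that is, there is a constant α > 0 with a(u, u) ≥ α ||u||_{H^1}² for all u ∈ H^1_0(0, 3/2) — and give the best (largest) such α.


α = 1

Coercivity of a(·,·) on H^1_0(0, 3/2) means a(u, u) ≥ α ||u||_{H^1}² for every u ∈ H^1_0.
The interval has length L = 3/2, and Poincaré/coercivity depend only on L. Here a(u, u) = ∫(u')² + (7)·∫u².
Here c = 7 ≥ 1, so a(u,u) = ∫(u')² + c∫u² ≥ ∫(u')² + ∫u² = ||u||_{H^1}², i.e. α = 1 works. No larger α is possible: a(u,u) ≥ α||u||_{H^1}² means (1−α)∫(u')² ≥ (α−c)∫u², and for the modes u_n = sin(nπ(x−x₀)/L) (x₀ the left endpoint) one has ∫u_n²/∫(u_n')² = (L/(nπ))² → 0, so a(u_n,u_n)/||u_n||_{H^1}² → 1. Hence the optimal constant is α = 1.
Therefore α = 1.


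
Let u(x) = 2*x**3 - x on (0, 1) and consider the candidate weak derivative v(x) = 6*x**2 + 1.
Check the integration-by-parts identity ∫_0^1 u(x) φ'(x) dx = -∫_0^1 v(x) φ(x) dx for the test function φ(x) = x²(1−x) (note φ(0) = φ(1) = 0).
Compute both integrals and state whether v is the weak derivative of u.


LHS = -7/60, RHS = -17/60. No, v is not the weak derivative of u.

u(x) = 2*x**3 - x, classical derivative u'(x) = 6*x**2 - 1.
φ(x) = x²(1−x), so φ'(x) = x*(2 - 3*x).
Note φ(0) = φ(1) = 0, so the boundary term u·φ vanishes.
LHS = ∫_0^1 u(x) φ'(x) dx = ∫_0^1 (-6*x^5 + 4*x^4 + 3*x^3 - 2*x^2) dx. Term by term:
  ∫_0^1 -6*x^5 dx = -1;  ∫_0^1 4*x^4 dx = 4/5;  ∫_0^1 3*x^3 dx = 3/4;
  ∫_0^1 -2*x^2 dx = -2/3.
Sum: -1 + 4/5 + 3/4 − 2/3 = -7/60.
So LHS = -7/60.
∫_0^1 v(x) φ(x) dx = ∫_0^1 (-6*x^5 + 6*x^4 - x^3 + x^2) dx. Term by term:
  ∫_0^1 -6*x^5 dx = -1;  ∫_0^1 6*x^4 dx = 6/5;  ∫_0^1 -x^3 dx = -1/4;
  ∫_0^1 x^2 dx = 1/3.
Sum: -1 + 6/5 − 1/4 + 1/3 = 17/60.
So RHS = -∫_0^1 v(x) φ(x) dx = -17/60.
LHS − RHS = 1/6 ≠ 0, so the identity fails.
(For a valid weak derivative the identity must hold for EVERY test function, in particular this one. The failure shows v is NOT the weak derivative of u.)
Correct weak derivative would be u'(x) = 6*x**2 - 1.


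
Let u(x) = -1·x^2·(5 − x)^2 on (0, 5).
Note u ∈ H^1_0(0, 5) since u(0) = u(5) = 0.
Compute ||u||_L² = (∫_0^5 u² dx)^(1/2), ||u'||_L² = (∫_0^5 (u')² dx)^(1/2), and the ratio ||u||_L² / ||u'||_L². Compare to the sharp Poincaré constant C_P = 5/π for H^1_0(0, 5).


||u||_L² / ||u'||_L² = 5*sqrt(3)/6 < C_P = 5/π.

u(x) = -1·x^2·(5 − x)^2, so u'(x) = 2*x*(x*(5 - x) - (x - 5)^2).
u(x) = -1·x^2·(5 − x)^2 vanishes at x = 0 and x = 5, so u ∈ H^1_0(0, 5). Differentiate via the product rule and integrate the resulting polynomials term by term.
  ∫_0^5 u² dx = ∫_0^5 (x^8 - 20*x^7 + 150*x^6 - 500*x^5 + 625*x^4) dx. Term by term:
    ∫_0^5 x^8 dx = 1953125/9;  ∫_0^5 -20*x^7 dx = -1953125/2;  ∫_0^5 150*x^6 dx = 11718750/7;
    ∫_0^5 -500*x^5 dx = -3906250/3;  ∫_0^5 625*x^4 dx = 390625.
  Sum: 1953125/9 − 1953125/2 + 11718750/7 − 3906250/3 + 390625 = 390625/126.
  ∫_0^5 (u')² dx = ∫_0^5 (16*x^6 - 240*x^5 + 1300*x^4 - 3000*x^3 + 2500*x^2) dx. Term by term:
    ∫_0^5 16*x^6 dx = 1250000/7;  ∫_0^5 -240*x^5 dx = -625000;  ∫_0^5 1300*x^4 dx = 812500;
    ∫_0^5 -3000*x^3 dx = -468750;  ∫_0^5 2500*x^2 dx = 312500/3.
  Sum: 1250000/7 − 625000 + 812500 − 468750 + 312500/3 = 31250/21.
∫_0^5 u² dx = 390625/126, so ||u||_L² = 625*sqrt(14)/42.
∫_0^5 (u')² dx = 31250/21, so ||u'||_L² = 125*sqrt(42)/21.
Ratio ||u||_L² / ||u'||_L² = 5*sqrt(3)/6.
Sharp Poincaré constant on H^1_0(0, 5) is C_P = L/π = 5/π, achieved by sin(π/5·x).
A polynomial bump cannot attain the sharp Poincaré constant (only the first sine eigenfunction does), so the ratio is strictly less than C_P, consistent with ||u||_L² ≤ C_P ||u'||_L².


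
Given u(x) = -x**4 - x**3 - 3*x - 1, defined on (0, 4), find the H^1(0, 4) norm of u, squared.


||u||_{H^1}^2 = 35150984/315

The H^1 norm (squared) on an interval (0, L) is
  ||u||_{H^1}^2 = ∫_0^L u(x)^2 dx + ∫_0^L u'(x)^2 dx.
Compute u'(x) = -4*x**3 - 3*x**2 - 3.
Then u(x)^2 = x**8 + 2*x**7 + x**6 + 6*x**5 + 8*x**4 + 2*x**3 + 9*x**2 + 6*x + 1 and u'(x)^2 = 16*x**6 + 24*x**5 + 9*x**4 + 24*x**3 + 18*x**2 + 9.
Integrate each monomial from 0 to 4 using ∫_0^4 c·x^n dx = c·4^(n+1)/(n+1):
  ∫_0^4 u(x)^2 dx = ∫_0^4 (x^8 + 2*x^7 + x^6 + 6*x^5 + 8*x^4 + 2*x^3 + 9*x^2 + 6*x + 1) dx. Term by term:
    ∫_0^4 x^8 dx = 262144/9;  ∫_0^4 2*x^7 dx = 16384;  ∫_0^4 x^6 dx = 16384/7;
    ∫_0^4 6*x^5 dx = 4096;  ∫_0^4 8*x^4 dx = 8192/5;  ∫_0^4 2*x^3 dx = 128;
    ∫_0^4 9*x^2 dx = 192;  ∫_0^4 6*x dx = 48;  ∫_0^4 1 dx = 4.
  Sum: 262144/9 + 16384 + 16384/7 + 4096 + 8192/5 + 128 + 192 + 48 + 4 = 16996796/315.
  ∫_0^4 u'(x)^2 dx = ∫_0^4 (16*x^6 + 24*x^5 + 9*x^4 + 24*x^3 + 18*x^2 + 9) dx. Term by term:
    ∫_0^4 16*x^6 dx = 262144/7;  ∫_0^4 24*x^5 dx = 16384;  ∫_0^4 9*x^4 dx = 9216/5;
    ∫_0^4 24*x^3 dx = 1536;  ∫_0^4 18*x^2 dx = 384;  ∫_0^4 9 dx = 36.
  Sum: 262144/7 + 16384 + 9216/5 + 1536 + 384 + 36 = 2017132/35.
Adding: ||u||_{H^1}^2 = 16996796/315 + 2017132/35 = 35150984/315.


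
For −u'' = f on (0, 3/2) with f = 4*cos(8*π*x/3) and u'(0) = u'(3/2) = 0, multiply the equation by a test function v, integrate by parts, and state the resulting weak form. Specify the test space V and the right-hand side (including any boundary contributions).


V = H^1(0, 3/2) (no boundary constraint on v; u is determined up to an additive constant); weak form: ∫_0^3/2 u'v' dx = ∫_0^3/2 (4*cos(8*π*x/3)) v dx for all v ∈ V.

Multiply both sides by a test function v and integrate from 0 to 3/2:
  ∫_0^3/2 −u''(x) v(x) dx = ∫_0^3/2 f(x) v(x) dx.
Integrate the LHS by parts once:
  ∫_0^3/2 −u'' v dx = −[u'(x) v(x)]_0^3/2 + ∫_0^3/2 u'(x) v'(x) dx.
Thus ∫_0^3/2 u'(x) v'(x) dx = ∫_0^3/2 f(x) v(x) dx + [u'(x) v(x)]_0^3/2.
Choose V so that boundary terms are either known or forced to vanish.
u has homogeneous Neumann: u'(0) = u'(3/2) = 0. So [u' v]_0^3/2 = 0·v(3/2) − 0·v(0) = 0 for any v; take V = H^1(0, 3/2).
Weak formulation: find u (satisfying any essential BC) such that ∫_0^3/2 u'(x) v'(x) dx = ∫_0^3/2 f v dx for all v ∈ V (homogeneous Neumann, so boundary terms vanish).
Substituting f(x) = 4*cos(8*π*x/3), the right-hand side is ∫_0^3/2 (4*cos(8*π*x/3)) v dx.
Compatibility check (pure Neumann): taking v ≡ 1 ∈ V gives 0 = ∫_0^3/2 f dx + (0) − (0), i.e. ∫_0^3/2 f dx must equal u'(0) − u'(3/2) = 0. Indeed ∫_0^3/2 (4*cos(8*π*x/3)) dx = 0, so the data are compatible. The solution is then unique only up to an additive constant (fix it e.g. by requiring ∫_0^3/2 u dx = 0).


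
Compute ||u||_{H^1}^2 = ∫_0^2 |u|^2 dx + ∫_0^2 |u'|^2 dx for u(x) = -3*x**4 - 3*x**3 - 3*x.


||u||_{H^1}^2 = 262126/35

The H^1 norm (squared) on an interval (0, L) is
  ||u||_{H^1}^2 = ∫_0^L u(x)^2 dx + ∫_0^L u'(x)^2 dx.
Compute u'(x) = -12*x**3 - 9*x**2 - 3.
Then u(x)^2 = 9*x**8 + 18*x**7 + 9*x**6 + 18*x**5 + 18*x**4 + 9*x**2 and u'(x)^2 = 144*x**6 + 216*x**5 + 81*x**4 + 72*x**3 + 54*x**2 + 9.
Integrate each monomial from 0 to 2 using ∫_0^2 c·x^n dx = c·2^(n+1)/(n+1):
  ∫_0^2 u(x)^2 dx = ∫_0^2 (9*x^8 + 18*x^7 + 9*x^6 + 18*x^5 + 18*x^4 + 9*x^2) dx. Term by term:
    ∫_0^2 9*x^8 dx = 512;  ∫_0^2 18*x^7 dx = 576;  ∫_0^2 9*x^6 dx = 1152/7;
    ∫_0^2 18*x^5 dx = 192;  ∫_0^2 18*x^4 dx = 576/5;  ∫_0^2 9*x^2 dx = 24.
  Sum: 512 + 576 + 1152/7 + 192 + 576/5 + 24 = 55432/35.
  ∫_0^2 u'(x)^2 dx = ∫_0^2 (144*x^6 + 216*x^5 + 81*x^4 + 72*x^3 + 54*x^2 + 9) dx. Term by term:
    ∫_0^2 144*x^6 dx = 18432/7;  ∫_0^2 216*x^5 dx = 2304;  ∫_0^2 81*x^4 dx = 2592/5;
    ∫_0^2 72*x^3 dx = 288;  ∫_0^2 54*x^2 dx = 144;  ∫_0^2 9 dx = 18.
  Sum: 18432/7 + 2304 + 2592/5 + 288 + 144 + 18 = 206694/35.
Adding: ||u||_{H^1}^2 = 55432/35 + 206694/35 = 262126/35.


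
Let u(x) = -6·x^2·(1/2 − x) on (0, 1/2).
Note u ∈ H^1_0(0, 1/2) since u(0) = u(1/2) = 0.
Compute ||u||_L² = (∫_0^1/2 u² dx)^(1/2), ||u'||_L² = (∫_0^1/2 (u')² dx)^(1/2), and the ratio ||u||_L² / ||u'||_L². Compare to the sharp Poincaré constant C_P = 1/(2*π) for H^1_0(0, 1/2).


||u||_L² / ||u'||_L² = sqrt(14)/28 < C_P = 1/(2*π).

u(x) = -6·x^2·(1/2 − x), so u'(x) = 6*x*(3*x - 1).
u(x) = -6·x^2·(1/2 − x) vanishes at x = 0 and x = 1/2, so u ∈ H^1_0(0, 1/2). Differentiate via the product rule and integrate the resulting polynomials term by term.
  ∫_0^1/2 u² dx = ∫_0^1/2 (36*x^6 - 36*x^5 + 9*x^4) dx. Term by term:
    ∫_0^1/2 36*x^6 dx = 9/224;  ∫_0^1/2 -36*x^5 dx = -3/32;  ∫_0^1/2 9*x^4 dx = 9/160.
  Sum: 9/224 − 3/32 + 9/160 = 3/1120.
  ∫_0^1/2 (u')² dx = ∫_0^1/2 (324*x^4 - 216*x^3 + 36*x^2) dx. Term by term:
    ∫_0^1/2 324*x^4 dx = 81/40;  ∫_0^1/2 -216*x^3 dx = -27/8;  ∫_0^1/2 36*x^2 dx = 3/2.
  Sum: 81/40 − 27/8 + 3/2 = 3/20.
∫_0^1/2 u² dx = 3/1120, so ||u||_L² = sqrt(210)/280.
∫_0^1/2 (u')² dx = 3/20, so ||u'||_L² = sqrt(15)/10.
Ratio ||u||_L² / ||u'||_L² = sqrt(14)/28.
Sharp Poincaré constant on H^1_0(0, 1/2) is C_P = L/π = 1/(2*π), achieved by sin(2*π·x).
A polynomial bump cannot attain the sharp Poincaré constant (only the first sine eigenfunction does), so the ratio is strictly less than C_P, consistent with ||u||_L² ≤ C_P ||u'||_L².


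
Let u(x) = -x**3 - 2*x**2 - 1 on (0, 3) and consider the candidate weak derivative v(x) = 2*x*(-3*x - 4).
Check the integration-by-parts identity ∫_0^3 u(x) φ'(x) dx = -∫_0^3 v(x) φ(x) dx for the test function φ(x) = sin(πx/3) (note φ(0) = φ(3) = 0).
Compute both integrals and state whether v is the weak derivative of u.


LHS = -324/π^3 + 117/π, RHS = -648/π^3 + 234/π. No, v is not the weak derivative of u.

u(x) = -x**3 - 2*x**2 - 1, classical derivative u'(x) = -3*x**2 - 4*x.
φ(x) = sin(πx/3), so φ'(x) = π*cos(π*x/3)/3.
Note φ(0) = φ(3) = 0, so the boundary term u·φ vanishes.
LHS = ∫_0^3 u(x) φ'(x) dx = ∫_0^3 (-π*x^3*cos(π*x/3)/3 - 2*π*x^2*cos(π*x/3)/3 - π*cos(π*x/3)/3) dx. Term by term:
  ∫_0^3 -π*cos(π*x/3)/3 dx = 0;  ∫_0^3 -2*π*x^2*cos(π*x/3)/3 dx = 36/π;  ∫_0^3 -π*x^3*cos(π*x/3)/3 dx = -324/π^3 + 81/π.
Sum: 0 + 36/π + -324/π^3 + 81/π = -324/π^3 + 117/π.
So LHS = -324/π^3 + 117/π.
∫_0^3 v(x) φ(x) dx = ∫_0^3 (-6*x^2*sin(π*x/3) - 8*x*sin(π*x/3)) dx. Term by term:
  ∫_0^3 -8*x*sin(π*x/3) dx = -72/π;  ∫_0^3 -6*x^2*sin(π*x/3) dx = -162/π + 648/π^3.
Sum: -72/π + -162/π + 648/π^3 = -234/π + 648/π^3.
So RHS = -∫_0^3 v(x) φ(x) dx = -648/π^3 + 234/π.
LHS − RHS = -117/π + 324/π^3 ≠ 0, so the identity fails.
(For a valid weak derivative the identity must hold for EVERY test function, in particular this one. The failure shows v is NOT the weak derivative of u.)
Correct weak derivative would be u'(x) = -3*x**2 - 4*x.


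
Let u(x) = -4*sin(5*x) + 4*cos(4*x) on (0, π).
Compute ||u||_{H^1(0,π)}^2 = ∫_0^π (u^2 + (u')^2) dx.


||u||_{H^1(0,π)}^2 = -5440/9 + 344*π

u'(x) = -16*sin(4*x) - 20*cos(5*x).
Expand u² and (u')² and integrate term by term on (0, π), using: for integers n ≥ 1, ∫_0^π sin²(nx) dx = ∫_0^π cos²(nx) dx = π/2; for n ≠ n', ∫_0^π sin(nx)sin(n'x) dx = ∫_0^π cos(nx)cos(n'x) dx = 0; and by product-to-sum, ∫_0^π sin(nx)cos(n'x) dx = ½∫_0^π [sin((n+n')x) + sin((n−n')x)] dx, which is 0 when n+n' is even and 2n/(n²−n'²) when n+n' is odd (it need not vanish on (0, π)).
  u² squared terms: (-4)²·∫sin(5x)² dx = 16·π/2 = 8*π;  (4)²·∫cos(4x)² dx = 16·π/2 = 8*π.
  u² cross terms: 2·(-4)·(4)·∫sin(5x)·cos(4x) dx = -32·(10/9) = -320/9.
  So ∫_0^π u² dx = 8*π + 8*π − 320/9 = -320/9 + 16*π.
  (u')² squared terms: (-20)²·∫cos(5x)² dx = 400·π/2 = 200*π;  (-16)²·∫sin(4x)² dx = 256·π/2 = 128*π.
  (u')² cross terms: 2·(-20)·(-16)·∫cos(5x)·sin(4x) dx = 640·(-8/9) = -5120/9.
  So ∫_0^π (u')² dx = 200*π + 128*π − 5120/9 = -5120/9 + 328*π.
||u||_{H^1}^2 = (-320/9 + 16*π) + (-5120/9 + 328*π) = -5440/9 + 344*π.


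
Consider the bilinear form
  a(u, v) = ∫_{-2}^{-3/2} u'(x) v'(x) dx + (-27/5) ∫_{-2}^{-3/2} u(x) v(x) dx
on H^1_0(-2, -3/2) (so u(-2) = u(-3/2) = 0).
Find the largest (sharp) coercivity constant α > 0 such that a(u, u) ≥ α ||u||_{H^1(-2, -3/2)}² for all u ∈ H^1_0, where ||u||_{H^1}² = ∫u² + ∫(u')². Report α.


α = (-27 + 20*π^2)/(5*(1 + 4*π^2))

Coercivity of a(·,·) on H^1_0(-2, -3/2) means a(u, u) ≥ α ||u||_{H^1}² for every u ∈ H^1_0.
The interval has length L = 1/2, and Poincaré/coercivity depend only on L. Here a(u, u) = ∫(u')² + (-27/5)·∫u².
Here c = -27/5 < 0 with |c| < (π/L)² = 4*π^2, so coercivity still holds. The condition a(u,u) ≥ α||u||_{H^1}² reads (1−α)∫(u')² ≥ (α−c)∫u². Any admissible α is ≤ 1 (rapidly oscillating u have ∫u²/∫(u')² → 0), and α = 1 would force 0 ≥ (1−c)∫u², impossible since c < 1; so 1−α > 0. By the sharp Poincaré inequality on H^1_0 of an interval of length L, ∫(u')² ≥ (π/L)²∫u² with equality for the first sine mode sin(π(x−x₀)/L) (x₀ the left endpoint), so the inequality holds for all u iff (1−α)(π/L)² ≥ α − c, i.e. α ≤ ((π/L)² + c)/((π/L)² + 1) = (1 + c(L/π)²)/(1 + (L/π)²). (Direct route, valid since c ≤ 0: Poincaré gives c∫u² ≥ c(L/π)²∫(u')², so a(u,u) ≥ (1 + c(L/π)²)∫(u')², while ||u||_{H^1}² ≤ (1 + (L/π)²)∫(u')²; dividing yields the same α.) With (π/L)² = 4*π^2 and c = -27/5, the largest admissible constant is α = ((π/L)² + c)/((π/L)² + 1).
Simplifying, α = (-27 + 20*π^2)/(5*(1 + 4*π^2)).


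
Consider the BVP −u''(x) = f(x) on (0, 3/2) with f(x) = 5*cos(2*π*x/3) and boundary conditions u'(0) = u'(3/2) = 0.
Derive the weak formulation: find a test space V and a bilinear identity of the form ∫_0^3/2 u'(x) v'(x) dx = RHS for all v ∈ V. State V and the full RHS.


V = H^1(0, 3/2) (no boundary constraint on v; u is determined up to an additive constant); weak form: ∫_0^3/2 u'v' dx = ∫_0^3/2 (5*cos(2*π*x/3)) v dx for all v ∈ V.

Multiply both sides by a test function v and integrate from 0 to 3/2:
  ∫_0^3/2 −u''(x) v(x) dx = ∫_0^3/2 f(x) v(x) dx.
Integrate the LHS by parts once:
  ∫_0^3/2 −u'' v dx = −[u'(x) v(x)]_0^3/2 + ∫_0^3/2 u'(x) v'(x) dx.
Thus ∫_0^3/2 u'(x) v'(x) dx = ∫_0^3/2 f(x) v(x) dx + [u'(x) v(x)]_0^3/2.
Choose V so that boundary terms are either known or forced to vanish.
u has homogeneous Neumann: u'(0) = u'(3/2) = 0. So [u' v]_0^3/2 = 0·v(3/2) − 0·v(0) = 0 for any v; take V = H^1(0, 3/2).
Weak formulation: find u (satisfying any essential BC) such that ∫_0^3/2 u'(x) v'(x) dx = ∫_0^3/2 f v dx for all v ∈ V (homogeneous Neumann, so boundary terms vanish).
Substituting f(x) = 5*cos(2*π*x/3), the right-hand side is ∫_0^3/2 (5*cos(2*π*x/3)) v dx.
Compatibility check (pure Neumann): taking v ≡ 1 ∈ V gives 0 = ∫_0^3/2 f dx + (0) − (0), i.e. ∫_0^3/2 f dx must equal u'(0) − u'(3/2) = 0. Indeed ∫_0^3/2 (5*cos(2*π*x/3)) dx = 0, so the data are compatible. The solution is then unique only up to an additive constant (fix it e.g. by requiring ∫_0^3/2 u dx = 0).


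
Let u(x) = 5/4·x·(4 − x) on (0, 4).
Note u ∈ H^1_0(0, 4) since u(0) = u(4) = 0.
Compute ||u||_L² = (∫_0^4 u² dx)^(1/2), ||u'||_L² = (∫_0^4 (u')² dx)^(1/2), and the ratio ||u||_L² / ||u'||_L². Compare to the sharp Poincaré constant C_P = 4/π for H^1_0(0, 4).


||u||_L² / ||u'||_L² = 2*sqrt(10)/5 < C_P = 4/π.

u(x) = 5/4·x·(4 − x), so u'(x) = 5 - 5*x/2.
u(x) = 5/4·x·(4 − x) vanishes at x = 0 and x = 4, so u ∈ H^1_0(0, 4). Differentiate via the product rule and integrate the resulting polynomials term by term.
  ∫_0^4 u² dx = ∫_0^4 (25*x^4/16 - 25*x^3/2 + 25*x^2) dx. Term by term:
    ∫_0^4 25*x^4/16 dx = 320;  ∫_0^4 -25*x^3/2 dx = -800;  ∫_0^4 25*x^2 dx = 1600/3.
  Sum: 320 − 800 + 1600/3 = 160/3.
  ∫_0^4 (u')² dx = ∫_0^4 (25*x^2/4 - 25*x + 25) dx. Term by term:
    ∫_0^4 25*x^2/4 dx = 400/3;  ∫_0^4 -25*x dx = -200;  ∫_0^4 25 dx = 100.
  Sum: 400/3 − 200 + 100 = 100/3.
∫_0^4 u² dx = 160/3, so ||u||_L² = 4*sqrt(30)/3.
∫_0^4 (u')² dx = 100/3, so ||u'||_L² = 10*sqrt(3)/3.
Ratio ||u||_L² / ||u'||_L² = 2*sqrt(10)/5.
Sharp Poincaré constant on H^1_0(0, 4) is C_P = L/π = 4/π, achieved by sin(π/4·x).
A polynomial bump cannot attain the sharp Poincaré constant (only the first sine eigenfunction does), so the ratio is strictly less than C_P, consistent with ||u||_L² ≤ C_P ||u'||_L².


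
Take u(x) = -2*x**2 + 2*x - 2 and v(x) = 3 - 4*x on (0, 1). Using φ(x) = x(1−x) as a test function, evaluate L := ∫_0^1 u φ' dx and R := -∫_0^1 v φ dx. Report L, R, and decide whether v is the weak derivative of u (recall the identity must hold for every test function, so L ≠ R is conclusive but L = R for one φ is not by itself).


LHS = 0, RHS = -1/6. No, v is not the weak derivative of u.

u(x) = -2*x**2 + 2*x - 2, classical derivative u'(x) = 2 - 4*x.
φ(x) = x(1−x), so φ'(x) = 1 - 2*x.
Note φ(0) = φ(1) = 0, so the boundary term u·φ vanishes.
LHS = ∫_0^1 u(x) φ'(x) dx = ∫_0^1 (4*x^3 - 6*x^2 + 6*x - 2) dx. Term by term:
  ∫_0^1 4*x^3 dx = 1;  ∫_0^1 -6*x^2 dx = -2;  ∫_0^1 6*x dx = 3;
  ∫_0^1 -2 dx = -2.
Sum: 1 − 2 + 3 − 2 = 0.
So LHS = 0.
∫_0^1 v(x) φ(x) dx = ∫_0^1 (4*x^3 - 7*x^2 + 3*x) dx. Term by term:
  ∫_0^1 4*x^3 dx = 1;  ∫_0^1 -7*x^2 dx = -7/3;  ∫_0^1 3*x dx = 3/2.
Sum: 1 − 7/3 + 3/2 = 1/6.
So RHS = -∫_0^1 v(x) φ(x) dx = -1/6.
LHS − RHS = 1/6 ≠ 0, so the identity fails.
(For a valid weak derivative the identity must hold for EVERY test function, in particular this one. The failure shows v is NOT the weak derivative of u.)
Correct weak derivative would be u'(x) = 2 - 4*x.


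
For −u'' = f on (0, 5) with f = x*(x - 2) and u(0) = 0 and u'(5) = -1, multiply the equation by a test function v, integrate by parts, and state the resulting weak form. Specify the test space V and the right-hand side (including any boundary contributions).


V = {v ∈ H^1(0, 5) : v(0) = 0} (test functions vanish at x = 0 where u is specified); weak form: ∫_0^5 u'v' dx = ∫_0^5 (x*(x - 2)) v dx − v(5) for all v ∈ V.

Multiply both sides by a test function v and integrate from 0 to 5:
  ∫_0^5 −u''(x) v(x) dx = ∫_0^5 f(x) v(x) dx.
Integrate the LHS by parts once:
  ∫_0^5 −u'' v dx = −[u'(x) v(x)]_0^5 + ∫_0^5 u'(x) v'(x) dx.
Thus ∫_0^5 u'(x) v'(x) dx = ∫_0^5 f(x) v(x) dx + [u'(x) v(x)]_0^5.
Choose V so that boundary terms are either known or forced to vanish.
Mixed BC: u(0) = 0 (Dirichlet) and u'(5) = -1 (Neumann). Define V = {v ∈ H^1(0, 5) : v(0) = 0}. Then [u' v]_0^5 = u'(5)·v(5) − u'(0)·0 = − v(5).
Weak formulation: find u (satisfying any essential BC) such that ∫_0^5 u'(x) v'(x) dx = ∫_0^5 f v dx − v(5) for all v ∈ V (Dirichlet at 0 absorbed into V; Neumann datum at x = 5 contributes the boundary term).
Substituting f(x) = x*(x - 2), the right-hand side is ∫_0^5 (x*(x - 2)) v dx − v(5).


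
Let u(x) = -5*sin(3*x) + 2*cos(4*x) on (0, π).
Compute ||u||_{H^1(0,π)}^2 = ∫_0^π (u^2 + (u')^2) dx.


||u||_{H^1(0,π)}^2 = 2040/7 + 159*π

u'(x) = -8*sin(4*x) - 15*cos(3*x).
Expand u² and (u')² and integrate term by term on (0, π), using: for integers n ≥ 1, ∫_0^π sin²(nx) dx = ∫_0^π cos²(nx) dx = π/2; for n ≠ n', ∫_0^π sin(nx)sin(n'x) dx = ∫_0^π cos(nx)cos(n'x) dx = 0; and by product-to-sum, ∫_0^π sin(nx)cos(n'x) dx = ½∫_0^π [sin((n+n')x) + sin((n−n')x)] dx, which is 0 when n+n' is even and 2n/(n²−n'²) when n+n' is odd (it need not vanish on (0, π)).
  u² squared terms: (-5)²·∫sin(3x)² dx = 25·π/2 = 25*π/2;  (2)²·∫cos(4x)² dx = 4·π/2 = 2*π.
  u² cross terms: 2·(-5)·(2)·∫sin(3x)·cos(4x) dx = -20·(-6/7) = 120/7.
  So ∫_0^π u² dx = 25*π/2 + 2*π + 120/7 = 120/7 + 29*π/2.
  (u')² squared terms: (-15)²·∫cos(3x)² dx = 225·π/2 = 225*π/2;  (-8)²·∫sin(4x)² dx = 64·π/2 = 32*π.
  (u')² cross terms: 2·(-15)·(-8)·∫cos(3x)·sin(4x) dx = 240·(8/7) = 1920/7.
  So ∫_0^π (u')² dx = 225*π/2 + 32*π + 1920/7 = 1920/7 + 289*π/2.
||u||_{H^1}^2 = (120/7 + 29*π/2) + (1920/7 + 289*π/2) = 2040/7 + 159*π.


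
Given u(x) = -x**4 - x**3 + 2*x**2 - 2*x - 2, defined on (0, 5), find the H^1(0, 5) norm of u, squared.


||u||_{H^1}^2 = 129641255/252

The H^1 norm (squared) on an interval (0, L) is
  ||u||_{H^1}^2 = ∫_0^L u(x)^2 dx + ∫_0^L u'(x)^2 dx.
Compute u'(x) = -4*x**3 - 3*x**2 + 4*x - 2.
Then u(x)^2 = x**8 + 2*x**7 - 3*x**6 + 12*x**4 - 4*x**3 - 4*x**2 + 8*x + 4 and u'(x)^2 = 16*x**6 + 24*x**5 - 23*x**4 - 8*x**3 + 28*x**2 - 16*x + 4.
Integrate each monomial from 0 to 5 using ∫_0^5 c·x^n dx = c·5^(n+1)/(n+1):
  ∫_0^5 u(x)^2 dx = ∫_0^5 (x^8 + 2*x^7 - 3*x^6 + 12*x^4 - 4*x^3 - 4*x^2 + 8*x + 4) dx. Term by term:
    ∫_0^5 x^8 dx = 1953125/9;  ∫_0^5 2*x^7 dx = 390625/4;  ∫_0^5 -3*x^6 dx = -234375/7;
    ∫_0^5 12*x^4 dx = 7500;  ∫_0^5 -4*x^3 dx = -625;  ∫_0^5 -4*x^2 dx = -500/3;
    ∫_0^5 8*x dx = 100;  ∫_0^5 4 dx = 20.
  Sum: 1953125/9 + 390625/4 − 234375/7 + 7500 − 625 − 500/3 + 100 + 20 = 72580115/252.
  ∫_0^5 u'(x)^2 dx = ∫_0^5 (16*x^6 + 24*x^5 - 23*x^4 - 8*x^3 + 28*x^2 - 16*x + 4) dx. Term by term:
    ∫_0^5 16*x^6 dx = 1250000/7;  ∫_0^5 24*x^5 dx = 62500;  ∫_0^5 -23*x^4 dx = -14375;
    ∫_0^5 -8*x^3 dx = -1250;  ∫_0^5 28*x^2 dx = 3500/3;  ∫_0^5 -16*x dx = -200;
    ∫_0^5 4 dx = 20.
  Sum: 1250000/7 + 62500 − 14375 − 1250 + 3500/3 − 200 + 20 = 4755095/21.
Adding: ||u||_{H^1}^2 = 72580115/252 + 4755095/21 = 129641255/252.


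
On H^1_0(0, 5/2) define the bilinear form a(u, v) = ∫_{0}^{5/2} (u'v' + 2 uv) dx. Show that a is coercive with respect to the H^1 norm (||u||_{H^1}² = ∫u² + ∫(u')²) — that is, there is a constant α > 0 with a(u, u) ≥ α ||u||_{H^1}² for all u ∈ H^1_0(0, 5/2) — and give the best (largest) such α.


α = 1

Coercivity of a(·,·) on H^1_0(0, 5/2) means a(u, u) ≥ α ||u||_{H^1}² for every u ∈ H^1_0.
The interval has length L = 5/2, and Poincaré/coercivity depend only on L. Here a(u, u) = ∫(u')² + (2)·∫u².
Here c = 2 ≥ 1, so a(u,u) = ∫(u')² + c∫u² ≥ ∫(u')² + ∫u² = ||u||_{H^1}², i.e. α = 1 works. No larger α is possible: a(u,u) ≥ α||u||_{H^1}² means (1−α)∫(u')² ≥ (α−c)∫u², and for the modes u_n = sin(nπ(x−x₀)/L) (x₀ the left endpoint) one has ∫u_n²/∫(u_n')² = (L/(nπ))² → 0, so a(u_n,u_n)/||u_n||_{H^1}² → 1. Hence the optimal constant is α = 1.
Therefore α = 1.


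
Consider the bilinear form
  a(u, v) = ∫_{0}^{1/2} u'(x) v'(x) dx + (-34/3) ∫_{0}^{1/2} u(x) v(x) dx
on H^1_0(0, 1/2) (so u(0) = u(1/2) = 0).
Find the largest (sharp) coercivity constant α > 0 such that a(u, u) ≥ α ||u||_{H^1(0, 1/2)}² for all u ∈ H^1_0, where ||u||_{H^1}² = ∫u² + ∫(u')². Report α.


α = 2*(-17 + 6*π^2)/(3*(1 + 4*π^2))

Coercivity of a(·,·) on H^1_0(0, 1/2) means a(u, u) ≥ α ||u||_{H^1}² for every u ∈ H^1_0.
The interval has length L = 1/2, and Poincaré/coercivity depend only on L. Here a(u, u) = ∫(u')² + (-34/3)·∫u².
Here c = -34/3 < 0 with |c| < (π/L)² = 4*π^2, so coercivity still holds. The condition a(u,u) ≥ α||u||_{H^1}² reads (1−α)∫(u')² ≥ (α−c)∫u². Any admissible α is ≤ 1 (rapidly oscillating u have ∫u²/∫(u')² → 0), and α = 1 would force 0 ≥ (1−c)∫u², impossible since c < 1; so 1−α > 0. By the sharp Poincaré inequality on H^1_0 of an interval of length L, ∫(u')² ≥ (π/L)²∫u² with equality for the first sine mode sin(π(x−x₀)/L) (x₀ the left endpoint), so the inequality holds for all u iff (1−α)(π/L)² ≥ α − c, i.e. α ≤ ((π/L)² + c)/((π/L)² + 1) = (1 + c(L/π)²)/(1 + (L/π)²). (Direct route, valid since c ≤ 0: Poincaré gives c∫u² ≥ c(L/π)²∫(u')², so a(u,u) ≥ (1 + c(L/π)²)∫(u')², while ||u||_{H^1}² ≤ (1 + (L/π)²)∫(u')²; dividing yields the same α.) With (π/L)² = 4*π^2 and c = -34/3, the largest admissible constant is α = ((π/L)² + c)/((π/L)² + 1).
Simplifying, α = 2*(-17 + 6*π^2)/(3*(1 + 4*π^2)).


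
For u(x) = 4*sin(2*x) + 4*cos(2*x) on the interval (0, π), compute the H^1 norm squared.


||u||_{H^1(0,π)}^2 = 80*π

u'(x) = -8*sin(2*x) + 8*cos(2*x).
Expand u² and (u')² and integrate term by term on (0, π), using: for integers n ≥ 1, ∫_0^π sin²(nx) dx = ∫_0^π cos²(nx) dx = π/2; for n ≠ n', ∫_0^π sin(nx)sin(n'x) dx = ∫_0^π cos(nx)cos(n'x) dx = 0; and by product-to-sum, ∫_0^π sin(nx)cos(n'x) dx = ½∫_0^π [sin((n+n')x) + sin((n−n')x)] dx, which is 0 when n+n' is even and 2n/(n²−n'²) when n+n' is odd (it need not vanish on (0, π)).
  u² squared terms: (4)²·∫cos(2x)² dx = 16·π/2 = 8*π;  (4)²·∫sin(2x)² dx = 16·π/2 = 8*π.
  u² cross terms: 2·(4)·(4)·∫cos(2x)·sin(2x) dx = 32·(0) = 0.
  So ∫_0^π u² dx = 8*π + 8*π + 0 = 16*π.
  (u')² squared terms: (-8)²·∫sin(2x)² dx = 64·π/2 = 32*π;  (8)²·∫cos(2x)² dx = 64·π/2 = 32*π.
  (u')² cross terms: 2·(-8)·(8)·∫sin(2x)·cos(2x) dx = -128·(0) = 0.
  So ∫_0^π (u')² dx = 32*π + 32*π + 0 = 64*π.
||u||_{H^1}^2 = (16*π) + (64*π) = 80*π.


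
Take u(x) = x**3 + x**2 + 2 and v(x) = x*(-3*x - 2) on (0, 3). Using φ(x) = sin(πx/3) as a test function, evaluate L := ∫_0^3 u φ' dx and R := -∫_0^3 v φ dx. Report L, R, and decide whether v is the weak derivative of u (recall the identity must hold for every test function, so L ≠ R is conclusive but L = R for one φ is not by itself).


LHS = -99/π + 324/π^3, RHS = -324/π^3 + 99/π. No, v is not the weak derivative of u.

u(x) = x**3 + x**2 + 2, classical derivative u'(x) = 3*x**2 + 2*x.
φ(x) = sin(πx/3), so φ'(x) = π*cos(π*x/3)/3.
Note φ(0) = φ(3) = 0, so the boundary term u·φ vanishes.
LHS = ∫_0^3 u(x) φ'(x) dx = ∫_0^3 (π*x^3*cos(π*x/3)/3 + π*x^2*cos(π*x/3)/3 + 2*π*cos(π*x/3)/3) dx. Term by term:
  ∫_0^3 2*π*cos(π*x/3)/3 dx = 0;  ∫_0^3 π*x^2*cos(π*x/3)/3 dx = -18/π;  ∫_0^3 π*x^3*cos(π*x/3)/3 dx = -81/π + 324/π^3.
Sum: 0 − 18/π + -81/π + 324/π^3 = -99/π + 324/π^3.
So LHS = -99/π + 324/π^3.
∫_0^3 v(x) φ(x) dx = ∫_0^3 (-3*x^2*sin(π*x/3) - 2*x*sin(π*x/3)) dx. Term by term:
  ∫_0^3 -3*x^2*sin(π*x/3) dx = -81/π + 324/π^3;  ∫_0^3 -2*x*sin(π*x/3) dx = -18/π.
Sum: -81/π + 324/π^3 − 18/π = -99/π + 324/π^3.
So RHS = -∫_0^3 v(x) φ(x) dx = -324/π^3 + 99/π.
LHS − RHS = -198/π + 648/π^3 ≠ 0, so the identity fails.
(For a valid weak derivative the identity must hold for EVERY test function, in particular this one. The failure shows v is NOT the weak derivative of u.)
Correct weak derivative would be u'(x) = 3*x**2 + 2*x.


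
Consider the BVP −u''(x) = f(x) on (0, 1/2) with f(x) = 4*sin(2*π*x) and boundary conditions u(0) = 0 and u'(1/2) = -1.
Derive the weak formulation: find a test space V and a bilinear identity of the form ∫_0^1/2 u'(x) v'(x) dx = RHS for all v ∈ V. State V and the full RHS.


V = {v ∈ H^1(0, 1/2) : v(0) = 0} (test functions vanish at x = 0 where u is specified); weak form: ∫_0^1/2 u'v' dx = ∫_0^1/2 (4*sin(2*π*x)) v dx − v(1/2) for all v ∈ V.

Multiply both sides by a test function v and integrate from 0 to 1/2:
  ∫_0^1/2 −u''(x) v(x) dx = ∫_0^1/2 f(x) v(x) dx.
Integrate the LHS by parts once:
  ∫_0^1/2 −u'' v dx = −[u'(x) v(x)]_0^1/2 + ∫_0^1/2 u'(x) v'(x) dx.
Thus ∫_0^1/2 u'(x) v'(x) dx = ∫_0^1/2 f(x) v(x) dx + [u'(x) v(x)]_0^1/2.
Choose V so that boundary terms are either known or forced to vanish.
Mixed BC: u(0) = 0 (Dirichlet) and u'(1/2) = -1 (Neumann). Define V = {v ∈ H^1(0, 1/2) : v(0) = 0}. Then [u' v]_0^1/2 = u'(1/2)·v(1/2) − u'(0)·0 = − v(1/2).
Weak formulation: find u (satisfying any essential BC) such that ∫_0^1/2 u'(x) v'(x) dx = ∫_0^1/2 f v dx − v(1/2) for all v ∈ V (Dirichlet at 0 absorbed into V; Neumann datum at x = 1/2 contributes the boundary term).
Substituting f(x) = 4*sin(2*π*x), the right-hand side is ∫_0^1/2 (4*sin(2*π*x)) v dx − v(1/2).


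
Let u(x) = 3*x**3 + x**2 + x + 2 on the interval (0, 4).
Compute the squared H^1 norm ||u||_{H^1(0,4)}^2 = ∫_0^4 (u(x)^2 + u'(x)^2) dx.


||u||_{H^1}^2 = 1646524/35

The H^1 norm (squared) on an interval (0, L) is
  ||u||_{H^1}^2 = ∫_0^L u(x)^2 dx + ∫_0^L u'(x)^2 dx.
Compute u'(x) = 9*x**2 + 2*x + 1.
Then u(x)^2 = 9*x**6 + 6*x**5 + 7*x**4 + 14*x**3 + 5*x**2 + 4*x + 4 and u'(x)^2 = 81*x**4 + 36*x**3 + 22*x**2 + 4*x + 1.
Integrate each monomial from 0 to 4 using ∫_0^4 c·x^n dx = c·4^(n+1)/(n+1):
  ∫_0^4 u(x)^2 dx = ∫_0^4 (9*x^6 + 6*x^5 + 7*x^4 + 14*x^3 + 5*x^2 + 4*x + 4) dx. Term by term:
    ∫_0^4 9*x^6 dx = 147456/7;  ∫_0^4 6*x^5 dx = 4096;  ∫_0^4 7*x^4 dx = 7168/5;
    ∫_0^4 14*x^3 dx = 896;  ∫_0^4 5*x^2 dx = 320/3;  ∫_0^4 4*x dx = 32;
    ∫_0^4 4 dx = 16.
  Sum: 147456/7 + 4096 + 7168/5 + 896 + 320/3 + 32 + 16 = 2902768/105.
  ∫_0^4 u'(x)^2 dx = ∫_0^4 (81*x^4 + 36*x^3 + 22*x^2 + 4*x + 1) dx. Term by term:
    ∫_0^4 81*x^4 dx = 82944/5;  ∫_0^4 36*x^3 dx = 2304;  ∫_0^4 22*x^2 dx = 1408/3;
    ∫_0^4 4*x dx = 32;  ∫_0^4 1 dx = 4.
  Sum: 82944/5 + 2304 + 1408/3 + 32 + 4 = 290972/15.
Adding: ||u||_{H^1}^2 = 2902768/105 + 290972/15 = 1646524/35.


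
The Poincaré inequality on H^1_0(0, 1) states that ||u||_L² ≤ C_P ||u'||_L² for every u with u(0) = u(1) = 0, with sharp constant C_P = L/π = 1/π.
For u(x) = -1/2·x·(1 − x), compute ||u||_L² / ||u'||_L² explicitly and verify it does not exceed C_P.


||u||_L² / ||u'||_L² = sqrt(10)/10 < C_P = 1/π.

u(x) = -1/2·x·(1 − x), so u'(x) = x - 1/2.
u(x) = -1/2·x·(1 − x) vanishes at x = 0 and x = 1, so u ∈ H^1_0(0, 1). Differentiate via the product rule and integrate the resulting polynomials term by term.
  ∫_0^1 u² dx = ∫_0^1 (x^4/4 - x^3/2 + x^2/4) dx. Term by term:
    ∫_0^1 x^4/4 dx = 1/20;  ∫_0^1 -x^3/2 dx = -1/8;  ∫_0^1 x^2/4 dx = 1/12.
  Sum: 1/20 − 1/8 + 1/12 = 1/120.
  ∫_0^1 (u')² dx = ∫_0^1 (x^2 - x + 1/4) dx. Term by term:
    ∫_0^1 x^2 dx = 1/3;  ∫_0^1 -x dx = -1/2;  ∫_0^1 1/4 dx = 1/4.
  Sum: 1/3 − 1/2 + 1/4 = 1/12.
∫_0^1 u² dx = 1/120, so ||u||_L² = sqrt(30)/60.
∫_0^1 (u')² dx = 1/12, so ||u'||_L² = sqrt(3)/6.
Ratio ||u||_L² / ||u'||_L² = sqrt(10)/10.
Sharp Poincaré constant on H^1_0(0, 1) is C_P = L/π = 1/π, achieved by sin(π·x).
A polynomial bump cannot attain the sharp Poincaré constant (only the first sine eigenfunction does), so the ratio is strictly less than C_P, consistent with ||u||_L² ≤ C_P ||u'||_L².


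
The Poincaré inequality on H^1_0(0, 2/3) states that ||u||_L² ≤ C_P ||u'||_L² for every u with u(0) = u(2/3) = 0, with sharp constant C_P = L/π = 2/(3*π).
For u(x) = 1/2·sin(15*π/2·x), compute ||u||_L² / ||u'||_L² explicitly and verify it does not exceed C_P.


||u||_L² / ||u'||_L² = 2/(15*π) < C_P = 2/(3*π).

u(x) = 1/2·sin(15*π/2·x), so u'(x) = 15*π*cos(15*π*x/2)/4.
Writing u(x) = A·sin(kπx/L) with A = 1/2 and k = 5, use ∫_0^L sin²(kπx/L) dx = L/2 and ∫_0^L cos²(kπx/L) dx = L/2.
u² = 1/4·sin²(15*π/2·x) and (u')² = 225*π^2/16·cos²(15*π/2·x), and each of sin², cos² integrates to L/2 = 1/3 over (0, 2/3).
∫_0^2/3 u² dx = 1/12, so ||u||_L² = sqrt(3)/6.
∫_0^2/3 (u')² dx = 75*π^2/16, so ||u'||_L² = 5*sqrt(3)*π/4.
Ratio ||u||_L² / ||u'||_L² = 2/(15*π).
Sharp Poincaré constant on H^1_0(0, 2/3) is C_P = L/π = 2/(3*π), achieved by sin(3*π/2·x).
This is the k = 5 harmonic; the ratio L/(kπ) is strictly less than C_P = L/π, consistent with the sharp inequality ||u||_L² ≤ C_P ||u'||_L².


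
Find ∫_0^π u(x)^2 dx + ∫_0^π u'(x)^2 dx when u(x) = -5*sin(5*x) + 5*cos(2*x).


||u||_{H^1(0,π)}^2 = -2500/21 + 775*π/2

u'(x) = -10*sin(2*x) - 25*cos(5*x).
Expand u² and (u')² and integrate term by term on (0, π), using: for integers n ≥ 1, ∫_0^π sin²(nx) dx = ∫_0^π cos²(nx) dx = π/2; for n ≠ n', ∫_0^π sin(nx)sin(n'x) dx = ∫_0^π cos(nx)cos(n'x) dx = 0; and by product-to-sum, ∫_0^π sin(nx)cos(n'x) dx = ½∫_0^π [sin((n+n')x) + sin((n−n')x)] dx, which is 0 when n+n' is even and 2n/(n²−n'²) when n+n' is odd (it need not vanish on (0, π)).
  u² squared terms: (-5)²·∫sin(5x)² dx = 25·π/2 = 25*π/2;  (5)²·∫cos(2x)² dx = 25·π/2 = 25*π/2.
  u² cross terms: 2·(-5)·(5)·∫sin(5x)·cos(2x) dx = -50·(10/21) = -500/21.
  So ∫_0^π u² dx = 25*π/2 + 25*π/2 − 500/21 = -500/21 + 25*π.
  (u')² squared terms: (-25)²·∫cos(5x)² dx = 625·π/2 = 625*π/2;  (-10)²·∫sin(2x)² dx = 100·π/2 = 50*π.
  (u')² cross terms: 2·(-25)·(-10)·∫cos(5x)·sin(2x) dx = 500·(-4/21) = -2000/21.
  So ∫_0^π (u')² dx = 625*π/2 + 50*π − 2000/21 = -2000/21 + 725*π/2.
||u||_{H^1}^2 = (-500/21 + 25*π) + (-2000/21 + 725*π/2) = -2500/21 + 775*π/2.


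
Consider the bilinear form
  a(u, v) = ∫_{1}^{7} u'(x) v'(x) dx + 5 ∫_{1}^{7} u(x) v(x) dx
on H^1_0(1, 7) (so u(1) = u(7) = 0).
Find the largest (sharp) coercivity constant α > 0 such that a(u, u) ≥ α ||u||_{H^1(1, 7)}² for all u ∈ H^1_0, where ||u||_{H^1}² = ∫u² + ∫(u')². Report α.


α = 1

Coercivity of a(·,·) on H^1_0(1, 7) means a(u, u) ≥ α ||u||_{H^1}² for every u ∈ H^1_0.
The interval has length L = 6, and Poincaré/coercivity depend only on L. Here a(u, u) = ∫(u')² + (5)·∫u².
Here c = 5 ≥ 1, so a(u,u) = ∫(u')² + c∫u² ≥ ∫(u')² + ∫u² = ||u||_{H^1}², i.e. α = 1 works. No larger α is possible: a(u,u) ≥ α||u||_{H^1}² means (1−α)∫(u')² ≥ (α−c)∫u², and for the modes u_n = sin(nπ(x−x₀)/L) (x₀ the left endpoint) one has ∫u_n²/∫(u_n')² = (L/(nπ))² → 0, so a(u_n,u_n)/||u_n||_{H^1}² → 1. Hence the optimal constant is α = 1.
Therefore α = 1.


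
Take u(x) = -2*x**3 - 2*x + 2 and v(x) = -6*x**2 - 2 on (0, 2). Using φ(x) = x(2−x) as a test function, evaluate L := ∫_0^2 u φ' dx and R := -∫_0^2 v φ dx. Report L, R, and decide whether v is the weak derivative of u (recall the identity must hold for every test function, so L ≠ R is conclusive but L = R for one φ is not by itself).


LHS = 184/15, RHS = 184/15. Yes, v = u' weakly.

u(x) = -2*x**3 - 2*x + 2, classical derivative u'(x) = -6*x**2 - 2.
φ(x) = x(2−x), so φ'(x) = 2 - 2*x.
Note φ(0) = φ(2) = 0, so the boundary term u·φ vanishes.
LHS = ∫_0^2 u(x) φ'(x) dx = ∫_0^2 (4*x^4 - 4*x^3 + 4*x^2 - 8*x + 4) dx. Term by term:
  ∫_0^2 4*x^4 dx = 128/5;  ∫_0^2 -4*x^3 dx = -16;  ∫_0^2 4*x^2 dx = 32/3;
  ∫_0^2 -8*x dx = -16;  ∫_0^2 4 dx = 8.
Sum: 128/5 − 16 + 32/3 − 16 + 8 = 184/15.
So LHS = 184/15.
∫_0^2 v(x) φ(x) dx = ∫_0^2 (6*x^4 - 12*x^3 + 2*x^2 - 4*x) dx. Term by term:
  ∫_0^2 6*x^4 dx = 192/5;  ∫_0^2 -12*x^3 dx = -48;  ∫_0^2 2*x^2 dx = 16/3;
  ∫_0^2 -4*x dx = -8.
Sum: 192/5 − 48 + 16/3 − 8 = -184/15.
So RHS = -∫_0^2 v(x) φ(x) dx = 184/15.
LHS = RHS, so the identity holds for this test φ.
Moreover u is smooth here and v(x) = u'(x) = -6*x**2 - 2 pointwise, so the identity holds for every test function. Hence v is the weak derivative of u.


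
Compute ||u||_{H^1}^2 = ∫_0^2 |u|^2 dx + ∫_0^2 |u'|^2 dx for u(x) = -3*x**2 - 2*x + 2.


||u||_{H^1}^2 = 3424/15

The H^1 norm (squared) on an interval (0, L) is
  ||u||_{H^1}^2 = ∫_0^L u(x)^2 dx + ∫_0^L u'(x)^2 dx.
Compute u'(x) = -6*x - 2.
Then u(x)^2 = 9*x**4 + 12*x**3 - 8*x**2 - 8*x + 4 and u'(x)^2 = 36*x**2 + 24*x + 4.
Integrate each monomial from 0 to 2 using ∫_0^2 c·x^n dx = c·2^(n+1)/(n+1):
  ∫_0^2 u(x)^2 dx = ∫_0^2 (9*x^4 + 12*x^3 - 8*x^2 - 8*x + 4) dx. Term by term:
    ∫_0^2 9*x^4 dx = 288/5;  ∫_0^2 12*x^3 dx = 48;  ∫_0^2 -8*x^2 dx = -64/3;
    ∫_0^2 -8*x dx = -16;  ∫_0^2 4 dx = 8.
  Sum: 288/5 + 48 − 64/3 − 16 + 8 = 1144/15.
  ∫_0^2 u'(x)^2 dx = ∫_0^2 (36*x^2 + 24*x + 4) dx. Term by term:
    ∫_0^2 36*x^2 dx = 96;  ∫_0^2 24*x dx = 48;  ∫_0^2 4 dx = 8.
  Sum: 96 + 48 + 8 = 152.
Adding: ||u||_{H^1}^2 = 1144/15 + 152 = 3424/15.
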